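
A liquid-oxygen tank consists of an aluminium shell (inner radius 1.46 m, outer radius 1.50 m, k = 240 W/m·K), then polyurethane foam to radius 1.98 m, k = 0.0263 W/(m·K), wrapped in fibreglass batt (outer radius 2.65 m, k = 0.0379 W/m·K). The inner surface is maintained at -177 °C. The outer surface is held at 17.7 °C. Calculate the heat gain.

Q = 257 W

Series thermal resistances, inner to outer:
  R_aluminium = (1/1.46 − 1/1.50)/(4πk) = 0.01826/(4π·240) = 6.056×10^-6 K/W
  R_polyurethane foam = (1/1.50 − 1/1.98)/(4πk) = 0.1616/(4π·0.0263) = 0.4890 K/W
  R_fibreglass batt = (1/1.98 − 1/2.65)/(4πk) = 0.1277/(4π·0.0379) = 0.2681 K/W
ΣR = 6.056×10^-6 + 0.4890 + 0.2681 = 0.7571 K/W
Q = ΔT/ΣR = (-177 °C − 17.7 °C)/0.7571 = -257 W
(Negative Q ⇒ heat flows inward; heat gain = 257 W.)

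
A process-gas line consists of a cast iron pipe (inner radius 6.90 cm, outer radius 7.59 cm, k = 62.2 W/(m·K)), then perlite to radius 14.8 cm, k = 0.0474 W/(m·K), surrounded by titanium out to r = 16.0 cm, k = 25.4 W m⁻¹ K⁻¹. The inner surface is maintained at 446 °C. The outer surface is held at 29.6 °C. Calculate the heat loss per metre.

Treat each layer as a resistance in series:
  R'_cast iron = ln(0.0759/0.0690)/(2πk) = 0.09531/(2π·62.2) = 2.439×10^-4 m·K/W
  R'_perlite = ln(0.148/0.0759)/(2πk) = 0.6678/(2π·0.0474) = 2.242 m·K/W
  R'_titanium = ln(0.160/0.148)/(2πk) = 0.07796/(2π·25.4) = 4.885×10^-4 m·K/W
ΣR = 2.439×10^-4 + 2.242 + 4.885×10^-4 = 2.243 m·K/W
Q' = ΔT/ΣR = (446 °C − 29.6 °C)/2.243 = 186 W/m

Q' = 186 W/m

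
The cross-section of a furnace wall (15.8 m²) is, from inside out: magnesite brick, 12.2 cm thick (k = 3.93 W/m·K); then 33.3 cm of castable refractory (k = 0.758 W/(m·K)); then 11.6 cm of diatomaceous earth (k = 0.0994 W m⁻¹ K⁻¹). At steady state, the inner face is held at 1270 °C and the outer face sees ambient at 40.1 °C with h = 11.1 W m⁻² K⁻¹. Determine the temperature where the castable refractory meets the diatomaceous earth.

T = 935 °C

Treat each layer as a resistance in series:
  R_magnesite brick = L/(kA) = 0.122/(3.93·15.8) = 0.001965 K/W
  R_castable refractory = L/(kA) = 0.333/(0.758·15.8) = 0.02780 K/W
  R_diatomaceous earth = L/(kA) = 0.116/(0.0994·15.8) = 0.07386 K/W
  R_conv,out = 1/(hA) = 1/(11.1·15.8) = 0.005702 K/W
ΣR = 0.001965 + 0.02780 + 0.07386 + 0.005702 = 0.1093 K/W
Q = ΔT/ΣR = (1270 °C − 40.1 °C)/0.1093 = 11250 W
From the inner boundary to the castable refractory/diatomaceous earth interface, ΣR_partial = 0.02976 K/W.
T_interface = T_in − Q·ΣR_partial = 1270 °C − (11250)(0.02976) = 935 °C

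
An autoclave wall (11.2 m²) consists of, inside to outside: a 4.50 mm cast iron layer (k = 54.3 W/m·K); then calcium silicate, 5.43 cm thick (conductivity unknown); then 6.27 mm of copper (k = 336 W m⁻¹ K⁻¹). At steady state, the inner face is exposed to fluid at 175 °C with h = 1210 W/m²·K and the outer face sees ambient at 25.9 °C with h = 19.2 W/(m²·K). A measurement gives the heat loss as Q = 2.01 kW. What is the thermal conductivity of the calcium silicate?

ΣR = ΔT/Q = |175 − 25.9|/2010 = 0.07418 K/W
Known resistances:
  R_conv,in = 1/(hA) = 1/(1210·11.2) = 7.379×10^-5 K/W
  R_cast iron = L/(kA) = 0.00450/(54.3·11.2) = 7.399×10^-6 K/W
  R_copper = L/(kA) = 0.00627/(336·11.2) = 1.666×10^-6 K/W
  R_conv,out = 1/(hA) = 1/(19.2·11.2) = 0.004650 K/W
R_calcium silicate = ΣR − ΣR_known = 0.07418 − 0.004733 = 0.06945 K/W
L/(kA) = 0.06945 ⇒ k = 0.0543/(0.06945·11.2) = 0.0698 W/m·K

k = 0.0698 W/m·K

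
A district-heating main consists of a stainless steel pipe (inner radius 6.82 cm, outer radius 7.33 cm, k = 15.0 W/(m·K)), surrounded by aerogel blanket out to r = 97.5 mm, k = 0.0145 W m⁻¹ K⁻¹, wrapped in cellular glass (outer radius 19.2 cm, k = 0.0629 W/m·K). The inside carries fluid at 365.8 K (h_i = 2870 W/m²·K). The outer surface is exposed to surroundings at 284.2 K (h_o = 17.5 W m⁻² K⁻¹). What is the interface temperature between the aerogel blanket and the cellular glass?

T = 313.6 K

Resistance network (inner→outer):
  R'_conv,in = 1/(2πr h) = 1/(2π·0.0682·2870) = 8.131×10^-4 m·K/W
  R'_stainless steel = ln(0.0733/0.0682)/(2πk) = 0.07212/(2π·15.0) = 7.652×10^-4 m·K/W
  R'_aerogel blanket = ln(0.0975/0.0733)/(2πk) = 0.2853/(2π·0.0145) = 3.131 m·K/W
  R'_cellular glass = ln(0.192/0.0975)/(2πk) = 0.6776/(2π·0.0629) = 1.715 m·K/W
  R'_conv,out = 1/(2πr h) = 1/(2π·0.192·17.5) = 0.04737 m·K/W
ΣR = 8.131×10^-4 + 7.652×10^-4 + 3.131 + 1.715 + 0.04737 = 4.895 m·K/W
Q' = ΔT/ΣR = (365.8 K − 284.2 K)/4.895 = 16.67 W/m
From the inner boundary to the aerogel blanket/cellular glass interface, ΣR_partial = 3.133 m·K/W.
T_interface = T_in − Q'·ΣR_partial = 365.8 K − (16.67)(3.133) = 313.6 K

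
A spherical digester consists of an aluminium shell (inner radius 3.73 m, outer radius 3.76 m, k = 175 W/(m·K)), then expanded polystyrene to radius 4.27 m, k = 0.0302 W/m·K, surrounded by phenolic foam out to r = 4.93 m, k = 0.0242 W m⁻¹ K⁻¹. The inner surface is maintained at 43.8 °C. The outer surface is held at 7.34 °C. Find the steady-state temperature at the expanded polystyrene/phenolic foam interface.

T = 27.5 °C

Treat each layer as a resistance in series:
  R_aluminium = (1/3.73 − 1/3.76)/(4πk) = 0.002139/(4π·175) = 9.727×10^-7 K/W
  R_expanded polystyrene = (1/3.76 − 1/4.27)/(4πk) = 0.03177/(4π·0.0302) = 0.08370 K/W
  R_phenolic foam = (1/4.27 − 1/4.93)/(4πk) = 0.03135/(4π·0.0242) = 0.1031 K/W
ΣR = 9.727×10^-7 + 0.08370 + 0.1031 = 0.1868 K/W
Q = ΔT/ΣR = (43.8 °C − 7.34 °C)/0.1868 = 195.2 W
From the inner boundary to the expanded polystyrene/phenolic foam interface, ΣR_partial = 0.08370 K/W.
T_interface = T_in − Q·ΣR_partial = 43.8 °C − (195.2)(0.08370) = 27.5 °C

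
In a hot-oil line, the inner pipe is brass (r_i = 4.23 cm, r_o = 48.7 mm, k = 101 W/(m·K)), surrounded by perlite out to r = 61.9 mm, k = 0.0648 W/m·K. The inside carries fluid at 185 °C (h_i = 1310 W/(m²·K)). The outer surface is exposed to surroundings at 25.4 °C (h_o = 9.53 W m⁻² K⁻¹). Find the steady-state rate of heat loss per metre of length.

Resistance network (inner→outer):
  R'_conv,in = 1/(2πr h) = 1/(2π·0.0423·1310) = 0.002872 m·K/W
  R'_brass = ln(0.0487/0.0423)/(2πk) = 0.1409/(2π·101) = 2.220×10^-4 m·K/W
  R'_perlite = ln(0.0619/0.0487)/(2πk) = 0.2398/(2π·0.0648) = 0.5891 m·K/W
  R'_conv,out = 1/(2πr h) = 1/(2π·0.0619·9.53) = 0.2698 m·K/W
ΣR = 0.002872 + 2.220×10^-4 + 0.5891 + 0.2698 = 0.8620 m·K/W
Q' = ΔT/ΣR = (185 °C − 25.4 °C)/0.8620 = 185 W/m

Q' = 185 W/m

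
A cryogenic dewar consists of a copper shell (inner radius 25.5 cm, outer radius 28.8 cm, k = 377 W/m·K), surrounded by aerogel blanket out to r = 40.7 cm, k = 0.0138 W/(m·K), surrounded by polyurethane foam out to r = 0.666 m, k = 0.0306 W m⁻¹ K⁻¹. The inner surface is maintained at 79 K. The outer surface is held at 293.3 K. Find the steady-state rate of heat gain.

Series thermal resistances, inner to outer:
  R_copper = (1/0.255 − 1/0.288)/(4πk) = 0.4493/(4π·377) = 9.485×10^-5 K/W
  R_aerogel blanket = (1/0.288 − 1/0.407)/(4πk) = 1.015/(4π·0.0138) = 5.854 K/W
  R_polyurethane foam = (1/0.407 − 1/0.666)/(4πk) = 0.9555/(4π·0.0306) = 2.485 K/W
ΣR = 9.485×10^-5 + 5.854 + 2.485 = 8.339 K/W
Q = ΔT/ΣR = (79 K − 293.3 K)/8.339 = -25.7 W
(Negative Q ⇒ heat flows inward; heat gain = 25.7 W.)

Q = 25.7 W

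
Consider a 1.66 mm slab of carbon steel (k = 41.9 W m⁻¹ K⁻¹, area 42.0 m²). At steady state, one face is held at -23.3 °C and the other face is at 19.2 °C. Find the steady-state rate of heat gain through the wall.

Q = kA·ΔT/L = 41.9 × 42.0 × |-23.3 °C − 19.2 °C| / 0.00166 = 4.51×10^7 W

Q = 4.51×10^7 W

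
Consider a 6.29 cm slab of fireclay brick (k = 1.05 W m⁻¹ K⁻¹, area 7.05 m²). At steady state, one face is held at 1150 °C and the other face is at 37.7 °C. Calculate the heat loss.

Q = kA·ΔT/L = 1.05 × 7.05 × |1150 °C − 37.7 °C| / 0.0629 = 1.31×10^5 W

Q = 131 kW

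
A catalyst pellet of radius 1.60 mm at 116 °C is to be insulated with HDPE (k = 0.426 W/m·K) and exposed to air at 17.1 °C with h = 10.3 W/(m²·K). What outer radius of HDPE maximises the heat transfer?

For a sphere, r_cr = 2k_ins/h = 2·0.426/10.3 = 0.0827 m = 8.27 cm

r_cr = 8.27 cm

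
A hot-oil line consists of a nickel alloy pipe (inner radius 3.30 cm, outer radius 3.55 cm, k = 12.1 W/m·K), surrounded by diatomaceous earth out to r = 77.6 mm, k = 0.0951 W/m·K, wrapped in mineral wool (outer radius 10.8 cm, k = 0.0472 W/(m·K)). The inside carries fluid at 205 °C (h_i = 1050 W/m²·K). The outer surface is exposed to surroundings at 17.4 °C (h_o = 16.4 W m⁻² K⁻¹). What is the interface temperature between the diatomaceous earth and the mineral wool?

T = 107 °C

Resistance network (inner→outer):
  R'_conv,in = 1/(2πr h) = 1/(2π·0.0330·1050) = 0.004593 m·K/W
  R'_nickel alloy = ln(0.0355/0.0330)/(2πk) = 0.07303/(2π·12.1) = 9.605×10^-4 m·K/W
  R'_diatomaceous earth = ln(0.0776/0.0355)/(2πk) = 0.7820/(2π·0.0951) = 1.309 m·K/W
  R'_mineral wool = ln(0.108/0.0776)/(2πk) = 0.3306/(2π·0.0472) = 1.115 m·K/W
  R'_conv,out = 1/(2πr h) = 1/(2π·0.108·16.4) = 0.08986 m·K/W
ΣR = 0.004593 + 9.605×10^-4 + 1.309 + 1.115 + 0.08986 = 2.519 m·K/W
Q' = ΔT/ΣR = (205 °C − 17.4 °C)/2.519 = 74.47 W/m
From the inner boundary to the diatomaceous earth/mineral wool interface, ΣR_partial = 1.315 m·K/W.
T_interface = T_in − Q'·ΣR_partial = 205 °C − (74.47)(1.315) = 107 °C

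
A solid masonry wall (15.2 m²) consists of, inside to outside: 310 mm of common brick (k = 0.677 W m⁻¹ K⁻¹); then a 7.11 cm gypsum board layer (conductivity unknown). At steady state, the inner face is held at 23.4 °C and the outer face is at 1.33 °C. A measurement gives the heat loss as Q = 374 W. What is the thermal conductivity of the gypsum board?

k = 0.162 W/m·K

ΣR = ΔT/Q = |23.4 − 1.33|/374 = 0.05901 K/W
Known resistances:
  R_common brick = L/(kA) = 0.310/(0.677·15.2) = 0.03013 K/W
R_gypsum board = ΣR − ΣR_known = 0.05901 − 0.03013 = 0.02888 K/W
L/(kA) = 0.02888 ⇒ k = 0.0711/(0.02888·15.2) = 0.162 W/m·K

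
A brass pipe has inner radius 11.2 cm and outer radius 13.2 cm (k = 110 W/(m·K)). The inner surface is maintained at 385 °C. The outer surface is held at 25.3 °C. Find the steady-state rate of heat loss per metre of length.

Q' = 1510 kW/m

Q' = 2πk·ΔT/ln(r₂/r₁) = 2π × 110 × 359.7 / ln(0.132/0.112) = 1.51×10^6 W/m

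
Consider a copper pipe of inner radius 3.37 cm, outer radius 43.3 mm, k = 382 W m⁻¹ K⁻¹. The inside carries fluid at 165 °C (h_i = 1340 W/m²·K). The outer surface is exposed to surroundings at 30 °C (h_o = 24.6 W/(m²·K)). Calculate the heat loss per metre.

Q' = 882 W/m

Treat each layer as a resistance in series:
  R'_conv,in = 1/(2πr h) = 1/(2π·0.0337·1340) = 0.003524 m·K/W
  R'_copper = ln(0.0433/0.0337)/(2πk) = 0.2507/(2π·382) = 1.044×10^-4 m·K/W
  R'_conv,out = 1/(2πr h) = 1/(2π·0.0433·24.6) = 0.1494 m·K/W
ΣR = 0.003524 + 1.044×10^-4 + 0.1494 = 0.1530 m·K/W
Q' = ΔT/ΣR = (165 °C − 30 °C)/0.1530 = 882 W/m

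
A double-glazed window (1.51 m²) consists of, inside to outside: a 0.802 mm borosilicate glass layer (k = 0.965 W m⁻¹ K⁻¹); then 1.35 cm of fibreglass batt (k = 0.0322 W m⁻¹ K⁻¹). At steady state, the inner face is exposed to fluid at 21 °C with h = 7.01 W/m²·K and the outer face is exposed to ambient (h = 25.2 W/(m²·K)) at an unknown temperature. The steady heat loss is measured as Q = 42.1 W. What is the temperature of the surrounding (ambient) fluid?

T_out = 4.20 °C

Series resistances:
  R_conv,in = 1/(hA) = 1/(7.01·1.51) = 0.09447 K/W
  R_borosilicate glass = L/(kA) = 8.02×10^-4/(0.965·1.51) = 5.504×10^-4 K/W
  R_fibreglass batt = L/(kA) = 0.0135/(0.0322·1.51) = 0.2777 K/W
  R_conv,out = 1/(hA) = 1/(25.2·1.51) = 0.02628 K/W
ΣR = 0.3990 K/W
ΔT = Q·ΣR = 42.1 × 0.3990 = 16.80 K
Heat flows outward, so T_out = T_in − ΔT = 21 − 16.80 = 4.20 °C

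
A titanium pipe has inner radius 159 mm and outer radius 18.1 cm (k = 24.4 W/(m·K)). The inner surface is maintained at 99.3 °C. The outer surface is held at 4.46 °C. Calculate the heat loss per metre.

Q' = 2πk·ΔT/ln(r₂/r₁) = 2π × 24.4 × 94.84 / ln(0.181/0.159) = 1.12×10^5 W/m

Q' = 112 kW/m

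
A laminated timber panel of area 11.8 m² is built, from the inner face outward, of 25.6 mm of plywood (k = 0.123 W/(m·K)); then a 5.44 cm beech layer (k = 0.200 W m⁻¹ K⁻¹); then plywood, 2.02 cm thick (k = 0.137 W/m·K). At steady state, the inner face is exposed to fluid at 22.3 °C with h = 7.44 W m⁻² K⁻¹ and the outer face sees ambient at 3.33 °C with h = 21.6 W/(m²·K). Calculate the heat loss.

Treat each layer as a resistance in series:
  R_conv,in = 1/(hA) = 1/(7.44·11.8) = 0.01139 K/W
  R_plywood = L/(kA) = 0.0256/(0.123·11.8) = 0.01764 K/W
  R_beech = L/(kA) = 0.0544/(0.200·11.8) = 0.02305 K/W
  R_plywood = L/(kA) = 0.0202/(0.137·11.8) = 0.01250 K/W
  R_conv,out = 1/(hA) = 1/(21.6·11.8) = 0.003923 K/W
ΣR = 0.01139 + 0.01764 + 0.02305 + 0.01250 + 0.003923 = 0.06850 K/W
Q = ΔT/ΣR = (22.3 °C − 3.33 °C)/0.06850 = 277 W

Q = 277 W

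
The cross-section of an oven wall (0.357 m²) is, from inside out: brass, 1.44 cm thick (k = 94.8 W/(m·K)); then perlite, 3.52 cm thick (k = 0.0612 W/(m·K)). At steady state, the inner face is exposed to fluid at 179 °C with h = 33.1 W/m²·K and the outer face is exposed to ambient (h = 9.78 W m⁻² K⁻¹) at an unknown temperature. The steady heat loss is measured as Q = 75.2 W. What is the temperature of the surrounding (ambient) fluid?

T_out = 29.9 °C

Series resistances:
  R_conv,in = 1/(hA) = 1/(33.1·0.357) = 0.08463 K/W
  R_brass = L/(kA) = 0.0144/(94.8·0.357) = 4.255×10^-4 K/W
  R_perlite = L/(kA) = 0.0352/(0.0612·0.357) = 1.611 K/W
  R_conv,out = 1/(hA) = 1/(9.78·0.357) = 0.2864 K/W
ΣR = 1.983 K/W
ΔT = Q·ΣR = 75.2 × 1.983 = 149.1 K
Heat flows outward, so T_out = T_in − ΔT = 179 − 149.1 = 29.9 °C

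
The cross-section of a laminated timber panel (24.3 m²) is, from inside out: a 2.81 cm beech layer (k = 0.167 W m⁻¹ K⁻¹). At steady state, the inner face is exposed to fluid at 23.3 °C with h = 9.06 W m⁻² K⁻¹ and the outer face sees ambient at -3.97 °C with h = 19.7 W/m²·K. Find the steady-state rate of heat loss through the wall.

Q = 2010 W

Series thermal resistances, inner to outer:
  R_conv,in = 1/(hA) = 1/(9.06·24.3) = 0.004542 K/W
  R_beech = L/(kA) = 0.0281/(0.167·24.3) = 0.006924 K/W
  R_conv,out = 1/(hA) = 1/(19.7·24.3) = 0.002089 K/W
ΣR = 0.004542 + 0.006924 + 0.002089 = 0.01355 K/W
Q = ΔT/ΣR = (23.3 °C − -3.97 °C)/0.01355 = 2010 W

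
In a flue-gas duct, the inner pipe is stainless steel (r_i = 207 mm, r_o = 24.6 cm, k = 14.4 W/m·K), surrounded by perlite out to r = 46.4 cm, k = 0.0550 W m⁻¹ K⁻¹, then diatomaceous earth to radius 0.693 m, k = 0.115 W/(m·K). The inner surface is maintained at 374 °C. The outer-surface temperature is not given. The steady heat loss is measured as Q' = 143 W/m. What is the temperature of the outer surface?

T_out = 31.8 °C

Series resistances:
  R'_stainless steel = ln(0.246/0.207)/(2πk) = 0.1726/(2π·14.4) = 0.001908 m·K/W
  R'_perlite = ln(0.464/0.246)/(2πk) = 0.6346/(2π·0.0550) = 1.836 m·K/W
  R'_diatomaceous earth = ln(0.693/0.464)/(2πk) = 0.4011/(2π·0.115) = 0.5552 m·K/W
ΣR = 2.393 m·K/W
ΔT = Q'·ΣR = 143 × 2.393 = 342.2 K
Heat flows outward, so T_out = T_in − ΔT = 374 − 342.2 = 31.8 °C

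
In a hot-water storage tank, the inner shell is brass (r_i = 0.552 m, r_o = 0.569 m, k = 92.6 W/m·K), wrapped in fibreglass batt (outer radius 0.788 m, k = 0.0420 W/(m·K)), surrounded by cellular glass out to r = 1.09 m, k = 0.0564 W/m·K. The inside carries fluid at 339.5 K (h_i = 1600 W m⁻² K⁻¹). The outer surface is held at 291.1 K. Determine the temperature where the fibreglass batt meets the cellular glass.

Treat each layer as a resistance in series:
  R_conv,in = 1/(4πr²h) = 1/(4π·0.552²·1600) = 1.632×10^-4 K/W
  R_brass = (1/0.552 − 1/0.569)/(4πk) = 0.05412/(4π·92.6) = 4.651×10^-5 K/W
  R_fibreglass batt = (1/0.569 − 1/0.788)/(4πk) = 0.4884/(4π·0.0420) = 0.9254 K/W
  R_cellular glass = (1/0.788 − 1/1.09)/(4πk) = 0.3516/(4π·0.0564) = 0.4961 K/W
ΣR = 1.632×10^-4 + 4.651×10^-5 + 0.9254 + 0.4961 = 1.422 K/W
Q = ΔT/ΣR = (339.5 K − 291.1 K)/1.422 = 34.04 W
From the inner boundary to the fibreglass batt/cellular glass interface, ΣR_partial = 0.9256 K/W.
T_interface = T_in − Q·ΣR_partial = 339.5 K − (34.04)(0.9256) = 308.0 K

T = 308.0 K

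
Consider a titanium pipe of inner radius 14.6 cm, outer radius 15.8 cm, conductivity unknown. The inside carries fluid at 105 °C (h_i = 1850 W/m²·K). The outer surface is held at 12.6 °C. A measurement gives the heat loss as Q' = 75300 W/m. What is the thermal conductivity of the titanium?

ΣR = ΔT/Q' = |105 − 12.6|/75300 = 0.001227 m·K/W
Known resistances:
  R'_conv,in = 1/(2πr h) = 1/(2π·0.146·1850) = 5.892×10^-4 m·K/W
R_titanium = ΣR − ΣR_known = 0.001227 − 5.892×10^-4 = 6.378×10^-4 m·K/W
ln(r₂/r₁)/(2πk) = 6.378×10^-4 ⇒ k = 0.07899/(2π·6.378×10^-4) = 19.7 W/m·K

k = 19.7 W/m·K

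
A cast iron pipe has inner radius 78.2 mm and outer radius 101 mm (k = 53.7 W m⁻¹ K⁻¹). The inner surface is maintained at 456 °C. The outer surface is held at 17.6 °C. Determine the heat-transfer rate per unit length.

Q' = 578 kW/m

Q' = 2πk·ΔT/ln(r₂/r₁) = 2π × 53.7 × 438.4 / ln(0.101/0.0782) = 5.78×10^5 W/m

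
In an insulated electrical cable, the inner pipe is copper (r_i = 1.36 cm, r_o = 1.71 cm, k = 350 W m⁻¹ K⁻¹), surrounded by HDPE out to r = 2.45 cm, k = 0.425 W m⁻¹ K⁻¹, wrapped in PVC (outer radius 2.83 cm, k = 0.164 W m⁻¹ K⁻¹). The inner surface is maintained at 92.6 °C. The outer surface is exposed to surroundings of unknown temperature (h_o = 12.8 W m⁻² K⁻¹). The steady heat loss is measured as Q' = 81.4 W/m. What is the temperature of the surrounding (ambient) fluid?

Series resistances:
  R'_copper = ln(0.0171/0.0136)/(2πk) = 0.2290/(2π·350) = 1.041×10^-4 m·K/W
  R'_HDPE = ln(0.0245/0.0171)/(2πk) = 0.3596/(2π·0.425) = 0.1347 m·K/W
  R'_PVC = ln(0.0283/0.0245)/(2πk) = 0.1442/(2π·0.164) = 0.1399 m·K/W
  R'_conv,out = 1/(2πr h) = 1/(2π·0.0283·12.8) = 0.4394 m·K/W
ΣR = 0.7141 m·K/W
ΔT = Q'·ΣR = 81.4 × 0.7141 = 58.13 K
Heat flows outward, so T_out = T_in − ΔT = 92.6 − 58.13 = 34.5 °C

T_out = 34.5 °C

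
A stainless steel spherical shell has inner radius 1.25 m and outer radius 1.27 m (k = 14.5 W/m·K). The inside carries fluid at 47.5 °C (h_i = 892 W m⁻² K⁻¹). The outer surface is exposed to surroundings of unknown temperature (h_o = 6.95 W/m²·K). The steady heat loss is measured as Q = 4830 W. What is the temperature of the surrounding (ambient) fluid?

Sum the resistances:
  R_conv,in = 1/(4πr²h) = 1/(4π·1.25²·892) = 5.710×10^-5 K/W
  R_stainless steel = (1/1.25 − 1/1.27)/(4πk) = 0.01260/(4π·14.5) = 6.914×10^-5 K/W
  R_conv,out = 1/(4πr²h) = 1/(4π·1.27²·6.95) = 0.007099 K/W
ΣR = 0.007225 K/W
ΔT = Q·ΣR = 4830 × 0.007225 = 34.90 K
Heat flows outward, so T_out = T_in − ΔT = 47.5 − 34.90 = 12.6 °C

T_out = 12.6 °C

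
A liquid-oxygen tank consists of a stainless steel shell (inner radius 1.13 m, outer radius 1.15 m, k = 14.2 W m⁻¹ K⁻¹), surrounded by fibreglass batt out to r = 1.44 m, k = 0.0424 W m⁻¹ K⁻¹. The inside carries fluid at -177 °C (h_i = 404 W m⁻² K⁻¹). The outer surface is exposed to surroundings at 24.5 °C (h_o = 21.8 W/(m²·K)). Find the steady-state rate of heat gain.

Resistance network (inner→outer):
  R_conv,in = 1/(4πr²h) = 1/(4π·1.13²·404) = 1.543×10^-4 K/W
  R_stainless steel = (1/1.13 − 1/1.15)/(4πk) = 0.01539/(4π·14.2) = 8.625×10^-5 K/W
  R_fibreglass batt = (1/1.15 − 1/1.44)/(4πk) = 0.1751/(4π·0.0424) = 0.3287 K/W
  R_conv,out = 1/(4πr²h) = 1/(4π·1.44²·21.8) = 0.001760 K/W
ΣR = 1.543×10^-4 + 8.625×10^-5 + 0.3287 + 0.001760 = 0.3307 K/W
Q = ΔT/ΣR = (-177 °C − 24.5 °C)/0.3307 = -609 W
(Negative Q ⇒ heat flows inward; heat gain = 609 W.)

Q = 609 W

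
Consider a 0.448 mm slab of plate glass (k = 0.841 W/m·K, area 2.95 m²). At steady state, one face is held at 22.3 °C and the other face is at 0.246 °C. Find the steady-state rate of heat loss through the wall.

Q = 122 kW

Q = kA·ΔT/L = 0.841 × 2.95 × |22.3 °C − 0.246 °C| / 4.48×10^-4 = 1.22×10^5 W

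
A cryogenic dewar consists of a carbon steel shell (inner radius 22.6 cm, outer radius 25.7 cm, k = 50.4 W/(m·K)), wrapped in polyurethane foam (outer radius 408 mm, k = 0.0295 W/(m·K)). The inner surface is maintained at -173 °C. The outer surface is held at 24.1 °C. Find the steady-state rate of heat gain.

Series thermal resistances, inner to outer:
  R_carbon steel = (1/0.226 − 1/0.257)/(4πk) = 0.5337/(4π·50.4) = 8.427×10^-4 K/W
  R_polyurethane foam = (1/0.257 − 1/0.408)/(4πk) = 1.440/(4π·0.0295) = 3.885 K/W
ΣR = 8.427×10^-4 + 3.885 = 3.886 K/W
Q = ΔT/ΣR = (-173 °C − 24.1 °C)/3.886 = -50.7 W
(Negative Q ⇒ heat flows inward; heat gain = 50.7 W.)

Q = 50.7 W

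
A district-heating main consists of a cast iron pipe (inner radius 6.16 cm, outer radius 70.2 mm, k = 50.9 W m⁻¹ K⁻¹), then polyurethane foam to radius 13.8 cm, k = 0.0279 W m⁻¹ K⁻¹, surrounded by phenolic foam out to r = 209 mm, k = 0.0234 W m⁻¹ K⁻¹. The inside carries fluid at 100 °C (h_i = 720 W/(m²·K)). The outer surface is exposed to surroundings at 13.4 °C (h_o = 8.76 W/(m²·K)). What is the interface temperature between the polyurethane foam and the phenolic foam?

Series thermal resistances, inner to outer:
  R'_conv,in = 1/(2πr h) = 1/(2π·0.0616·720) = 0.003588 m·K/W
  R'_cast iron = ln(0.0702/0.0616)/(2πk) = 0.1307/(2π·50.9) = 4.086×10^-4 m·K/W
  R'_polyurethane foam = ln(0.138/0.0702)/(2πk) = 0.6759/(2π·0.0279) = 3.856 m·K/W
  R'_phenolic foam = ln(0.209/0.138)/(2πk) = 0.4151/(2π·0.0234) = 2.823 m·K/W
  R'_conv,out = 1/(2πr h) = 1/(2π·0.209·8.76) = 0.08693 m·K/W
ΣR = 0.003588 + 4.086×10^-4 + 3.856 + 2.823 + 0.08693 = 6.770 m·K/W
Q' = ΔT/ΣR = (100 °C − 13.4 °C)/6.770 = 12.79 W/m
From the inner boundary to the polyurethane foam/phenolic foam interface, ΣR_partial = 3.860 m·K/W.
T_interface = T_in − Q'·ΣR_partial = 100 °C − (12.79)(3.860) = 50.6 °C

T = 50.6 °C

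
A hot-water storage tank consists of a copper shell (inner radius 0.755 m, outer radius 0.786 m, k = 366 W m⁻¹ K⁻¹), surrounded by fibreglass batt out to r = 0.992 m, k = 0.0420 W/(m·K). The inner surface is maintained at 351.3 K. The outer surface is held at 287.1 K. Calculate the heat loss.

Q = 128 W

Resistance network (inner→outer):
  R_copper = (1/0.755 − 1/0.786)/(4πk) = 0.05224/(4π·366) = 1.136×10^-5 K/W
  R_fibreglass batt = (1/0.786 − 1/0.992)/(4πk) = 0.2642/(4π·0.0420) = 0.5006 K/W
ΣR = 1.136×10^-5 + 0.5006 = 0.5006 K/W
Q = ΔT/ΣR = (351.3 K − 287.1 K)/0.5006 = 128 W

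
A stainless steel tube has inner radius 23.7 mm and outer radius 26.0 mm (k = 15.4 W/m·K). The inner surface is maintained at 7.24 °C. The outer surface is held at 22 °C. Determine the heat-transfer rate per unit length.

Q' = 2πk·ΔT/ln(r₂/r₁) = 2π × 15.4 × 14.76 / ln(0.0260/0.0237) = 15400 W/m

Q' = 15.4 kW/m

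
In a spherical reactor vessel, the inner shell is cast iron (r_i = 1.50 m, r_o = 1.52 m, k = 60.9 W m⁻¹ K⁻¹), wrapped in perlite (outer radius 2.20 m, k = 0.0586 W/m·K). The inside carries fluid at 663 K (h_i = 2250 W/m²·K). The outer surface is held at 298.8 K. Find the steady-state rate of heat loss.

Series thermal resistances, inner to outer:
  R_conv,in = 1/(4πr²h) = 1/(4π·1.50²·2250) = 1.572×10^-5 K/W
  R_cast iron = (1/1.50 − 1/1.52)/(4πk) = 0.008772/(4π·60.9) = 1.146×10^-5 K/W
  R_perlite = (1/1.52 − 1/2.20)/(4πk) = 0.2033/(4π·0.0586) = 0.2761 K/W
ΣR = 1.572×10^-5 + 1.146×10^-5 + 0.2761 = 0.2761 K/W
Q = ΔT/ΣR = (663 K − 298.8 K)/0.2761 = 1320 W

Q = 1320 W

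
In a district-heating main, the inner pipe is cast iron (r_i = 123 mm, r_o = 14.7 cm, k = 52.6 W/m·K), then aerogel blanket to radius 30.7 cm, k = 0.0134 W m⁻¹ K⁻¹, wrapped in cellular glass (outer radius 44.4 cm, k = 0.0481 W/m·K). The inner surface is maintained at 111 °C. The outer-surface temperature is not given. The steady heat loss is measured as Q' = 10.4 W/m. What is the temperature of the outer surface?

Sum the resistances:
  R'_cast iron = ln(0.147/0.123)/(2πk) = 0.1782/(2π·52.6) = 5.393×10^-4 m·K/W
  R'_aerogel blanket = ln(0.307/0.147)/(2πk) = 0.7364/(2π·0.0134) = 8.747 m·K/W
  R'_cellular glass = ln(0.444/0.307)/(2πk) = 0.3690/(2π·0.0481) = 1.221 m·K/W
ΣR = 9.968 m·K/W
ΔT = Q'·ΣR = 10.4 × 9.968 = 103.7 K
Heat flows outward, so T_out = T_in − ΔT = 111 − 103.7 = 7.3 °C

T_out = 7.3 °C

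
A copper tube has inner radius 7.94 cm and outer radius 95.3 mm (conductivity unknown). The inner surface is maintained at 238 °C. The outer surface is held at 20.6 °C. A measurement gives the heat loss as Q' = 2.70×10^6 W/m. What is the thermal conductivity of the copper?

k = 361 W/m·K

ΣR = ΔT/Q' = |238 − 20.6|/2.70×10^6 = 8.052×10^-5 m·K/W
ln(r₂/r₁)/(2πk) = 8.052×10^-5 ⇒ k = 0.1825/(2π·8.052×10^-5) = 361 W/m·K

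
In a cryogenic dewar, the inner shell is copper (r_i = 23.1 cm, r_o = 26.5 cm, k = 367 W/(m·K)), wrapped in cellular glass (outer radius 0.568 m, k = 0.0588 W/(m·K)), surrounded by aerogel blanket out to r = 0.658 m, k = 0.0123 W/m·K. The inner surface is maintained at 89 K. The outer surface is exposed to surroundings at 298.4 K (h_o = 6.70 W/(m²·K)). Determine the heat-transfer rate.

Resistance network (inner→outer):
  R_copper = (1/0.231 − 1/0.265)/(4πk) = 0.5554/(4π·367) = 1.204×10^-4 K/W
  R_cellular glass = (1/0.265 − 1/0.568)/(4πk) = 2.013/(4π·0.0588) = 2.724 K/W
  R_aerogel blanket = (1/0.568 − 1/0.658)/(4πk) = 0.2408/(4π·0.0123) = 1.558 K/W
  R_conv,out = 1/(4πr²h) = 1/(4π·0.658²·6.70) = 0.02743 K/W
ΣR = 1.204×10^-4 + 2.724 + 1.558 + 0.02743 = 4.310 K/W
Q = ΔT/ΣR = (89 K − 298.4 K)/4.310 = -48.6 W
(Negative Q ⇒ heat flows inward; heat gain = 48.6 W.)

Q = 48.6 W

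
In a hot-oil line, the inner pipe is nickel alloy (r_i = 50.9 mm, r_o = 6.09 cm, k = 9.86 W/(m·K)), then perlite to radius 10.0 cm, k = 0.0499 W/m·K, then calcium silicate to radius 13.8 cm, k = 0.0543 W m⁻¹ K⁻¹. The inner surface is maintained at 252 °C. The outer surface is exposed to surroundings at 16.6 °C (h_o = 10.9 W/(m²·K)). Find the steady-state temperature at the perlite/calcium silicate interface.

T = 110 °C

Series thermal resistances, inner to outer:
  R'_nickel alloy = ln(0.0609/0.0509)/(2πk) = 0.1794/(2π·9.86) = 0.002895 m·K/W
  R'_perlite = ln(0.100/0.0609)/(2πk) = 0.4959/(2π·0.0499) = 1.582 m·K/W
  R'_calcium silicate = ln(0.138/0.100)/(2πk) = 0.3221/(2π·0.0543) = 0.9440 m·K/W
  R'_conv,out = 1/(2πr h) = 1/(2π·0.138·10.9) = 0.1058 m·K/W
ΣR = 0.002895 + 1.582 + 0.9440 + 0.1058 = 2.635 m·K/W
Q' = ΔT/ΣR = (252 °C − 16.6 °C)/2.635 = 89.34 W/m
From the inner boundary to the perlite/calcium silicate interface, ΣR_partial = 1.585 m·K/W.
T_interface = T_in − Q'·ΣR_partial = 252 °C − (89.34)(1.585) = 110 °C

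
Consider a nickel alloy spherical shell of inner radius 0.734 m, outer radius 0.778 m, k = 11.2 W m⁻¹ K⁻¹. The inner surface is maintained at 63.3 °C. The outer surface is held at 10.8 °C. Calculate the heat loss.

Q = 4πk·ΔT/(1/r₁ − 1/r₂) = 4π × 11.2 × 52.5 / (1/0.734 − 1/0.778) = 95900 W

Q = 95900 W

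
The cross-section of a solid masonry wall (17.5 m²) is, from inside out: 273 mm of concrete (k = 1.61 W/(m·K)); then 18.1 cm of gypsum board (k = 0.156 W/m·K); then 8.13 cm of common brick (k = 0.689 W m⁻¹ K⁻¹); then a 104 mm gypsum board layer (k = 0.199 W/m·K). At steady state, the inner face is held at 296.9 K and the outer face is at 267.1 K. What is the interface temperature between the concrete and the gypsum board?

T = 294.3 K

Series thermal resistances, inner to outer:
  R_concrete = L/(kA) = 0.273/(1.61·17.5) = 0.009689 K/W
  R_gypsum board = L/(kA) = 0.181/(0.156·17.5) = 0.06630 K/W
  R_common brick = L/(kA) = 0.0813/(0.689·17.5) = 0.006743 K/W
  R_gypsum board = L/(kA) = 0.104/(0.199·17.5) = 0.02986 K/W
ΣR = 0.009689 + 0.06630 + 0.006743 + 0.02986 = 0.1126 K/W
Q = ΔT/ΣR = (296.9 K − 267.1 K)/0.1126 = 264.7 W
From the inner boundary to the concrete/gypsum board interface, ΣR_partial = 0.009689 K/W.
T_interface = T_in − Q·ΣR_partial = 296.9 K − (264.7)(0.009689) = 294.3 K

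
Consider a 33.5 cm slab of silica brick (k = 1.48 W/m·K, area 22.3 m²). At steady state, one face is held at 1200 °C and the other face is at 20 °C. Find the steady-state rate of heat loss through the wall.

Q = 1.16×10^5 W

Q = kA·ΔT/L = 1.48 × 22.3 × |1200 °C − 20 °C| / 0.335 = 1.16×10^5 W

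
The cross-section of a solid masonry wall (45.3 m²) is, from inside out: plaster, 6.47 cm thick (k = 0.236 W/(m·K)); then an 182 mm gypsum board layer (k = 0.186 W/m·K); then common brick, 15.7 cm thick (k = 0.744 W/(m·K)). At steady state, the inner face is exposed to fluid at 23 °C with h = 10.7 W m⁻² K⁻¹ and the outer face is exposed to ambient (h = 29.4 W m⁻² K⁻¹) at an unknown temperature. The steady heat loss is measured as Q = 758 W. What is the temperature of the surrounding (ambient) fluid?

Series resistances:
  R_conv,in = 1/(hA) = 1/(10.7·45.3) = 0.002063 K/W
  R_plaster = L/(kA) = 0.0647/(0.236·45.3) = 0.006052 K/W
  R_gypsum board = L/(kA) = 0.182/(0.186·45.3) = 0.02160 K/W
  R_common brick = L/(kA) = 0.157/(0.744·45.3) = 0.004658 K/W
  R_conv,out = 1/(hA) = 1/(29.4·45.3) = 7.509×10^-4 K/W
ΣR = 0.03512 K/W
ΔT = Q·ΣR = 758 × 0.03512 = 26.62 K
Heat flows outward, so T_out = T_in − ΔT = 23 − 26.62 = -3.62 °C

T_out = -3.62 °C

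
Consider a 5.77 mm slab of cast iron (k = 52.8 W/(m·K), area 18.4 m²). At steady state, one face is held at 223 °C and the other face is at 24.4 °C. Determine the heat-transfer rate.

Q = 3.34×10^7 W

Q = kA·ΔT/L = 52.8 × 18.4 × |223 °C − 24.4 °C| / 0.00577 = 3.34×10^7 W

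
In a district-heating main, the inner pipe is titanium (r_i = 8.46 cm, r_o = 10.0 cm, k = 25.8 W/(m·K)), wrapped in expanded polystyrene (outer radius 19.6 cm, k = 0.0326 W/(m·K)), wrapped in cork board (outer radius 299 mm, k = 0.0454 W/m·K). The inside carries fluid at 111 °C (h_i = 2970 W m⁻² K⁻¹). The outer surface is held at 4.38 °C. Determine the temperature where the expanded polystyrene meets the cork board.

Resistance network (inner→outer):
  R'_conv,in = 1/(2πr h) = 1/(2π·0.0846·2970) = 6.334×10^-4 m·K/W
  R'_titanium = ln(0.100/0.0846)/(2πk) = 0.1672/(2π·25.8) = 0.001032 m·K/W
  R'_expanded polystyrene = ln(0.196/0.100)/(2πk) = 0.6729/(2π·0.0326) = 3.285 m·K/W
  R'_cork board = ln(0.299/0.196)/(2πk) = 0.4223/(2π·0.0454) = 1.481 m·K/W
ΣR = 6.334×10^-4 + 0.001032 + 3.285 + 1.481 = 4.768 m·K/W
Q' = ΔT/ΣR = (111 °C − 4.38 °C)/4.768 = 22.36 W/m
From the inner boundary to the expanded polystyrene/cork board interface, ΣR_partial = 3.287 m·K/W.
T_interface = T_in − Q'·ΣR_partial = 111 °C − (22.36)(3.287) = 37.5 °C

T = 37.5 °C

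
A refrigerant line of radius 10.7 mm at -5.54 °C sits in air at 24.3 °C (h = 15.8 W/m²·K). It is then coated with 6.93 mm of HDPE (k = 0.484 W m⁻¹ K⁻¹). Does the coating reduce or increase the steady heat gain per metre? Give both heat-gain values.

Critical radius for a cylinder: r_cr = k/h = 0.0306 m = 3.06 cm.
Outer radius after coating: r₂ = 0.0107 + 0.00693 = 0.01763 m.
Since r₁ < r_cr and r₂ ≤ r_cr, the coating moves toward the maximum at r_cr — heat gain rises.
Bare: R = 1/(2πr₁h) = 0.9414 m·K/W; Q = 29.84/0.9414 = 31.7 W/m.
Coated: R = R_cond + R_conv = 0.7356 m·K/W; Q = 29.84/0.7356 = 40.6 W/m.

increases: 31.7 → 40.6 W/m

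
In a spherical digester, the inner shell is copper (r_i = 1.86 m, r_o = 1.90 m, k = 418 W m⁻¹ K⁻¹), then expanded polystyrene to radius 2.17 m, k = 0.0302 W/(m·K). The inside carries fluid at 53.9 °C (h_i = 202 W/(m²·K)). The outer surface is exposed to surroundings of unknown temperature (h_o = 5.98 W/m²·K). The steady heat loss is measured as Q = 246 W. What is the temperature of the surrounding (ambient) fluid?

Series resistances:
  R_conv,in = 1/(4πr²h) = 1/(4π·1.86²·202) = 1.139×10^-4 K/W
  R_copper = (1/1.86 − 1/1.90)/(4πk) = 0.01132/(4π·418) = 2.155×10^-6 K/W
  R_expanded polystyrene = (1/1.90 − 1/2.17)/(4πk) = 0.06549/(4π·0.0302) = 0.1726 K/W
  R_conv,out = 1/(4πr²h) = 1/(4π·2.17²·5.98) = 0.002826 K/W
ΣR = 0.1755 K/W
ΔT = Q·ΣR = 246 × 0.1755 = 43.17 K
Heat flows outward, so T_out = T_in − ΔT = 53.9 − 43.17 = 10.7 °C

T_out = 10.7 °C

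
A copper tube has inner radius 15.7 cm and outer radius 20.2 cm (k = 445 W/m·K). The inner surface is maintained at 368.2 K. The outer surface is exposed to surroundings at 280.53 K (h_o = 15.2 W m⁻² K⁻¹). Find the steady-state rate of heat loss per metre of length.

Series thermal resistances, inner to outer:
  R'_copper = ln(0.202/0.157)/(2πk) = 0.2520/(2π·445) = 9.014×10^-5 m·K/W
  R'_conv,out = 1/(2πr h) = 1/(2π·0.202·15.2) = 0.05184 m·K/W
ΣR = 9.014×10^-5 + 0.05184 = 0.05193 m·K/W
Q' = ΔT/ΣR = (368.2 K − 280.53 K)/0.05193 = 1690 W/m

Q' = 1690 W/m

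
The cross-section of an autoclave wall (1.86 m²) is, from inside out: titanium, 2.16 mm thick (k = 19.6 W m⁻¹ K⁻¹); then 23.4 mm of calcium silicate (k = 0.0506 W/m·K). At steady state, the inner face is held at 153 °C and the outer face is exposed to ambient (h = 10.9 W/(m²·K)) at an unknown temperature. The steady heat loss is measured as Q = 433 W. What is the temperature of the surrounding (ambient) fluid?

T_out = 24.0 °C

Series resistances:
  R_titanium = L/(kA) = 0.00216/(19.6·1.86) = 5.925×10^-5 K/W
  R_calcium silicate = L/(kA) = 0.0234/(0.0506·1.86) = 0.2486 K/W
  R_conv,out = 1/(hA) = 1/(10.9·1.86) = 0.04932 K/W
ΣR = 0.2980 K/W
ΔT = Q·ΣR = 433 × 0.2980 = 129.0 K
Heat flows outward, so T_out = T_in − ΔT = 153 − 129.0 = 24.0 °C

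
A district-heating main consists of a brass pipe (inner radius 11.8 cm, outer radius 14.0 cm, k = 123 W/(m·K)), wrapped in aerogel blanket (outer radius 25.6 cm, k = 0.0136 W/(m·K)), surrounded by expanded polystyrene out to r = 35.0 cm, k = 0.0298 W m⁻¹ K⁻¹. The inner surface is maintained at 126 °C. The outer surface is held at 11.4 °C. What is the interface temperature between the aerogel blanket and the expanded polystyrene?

Series thermal resistances, inner to outer:
  R'_brass = ln(0.140/0.118)/(2πk) = 0.1710/(2π·123) = 2.212×10^-4 m·K/W
  R'_aerogel blanket = ln(0.256/0.140)/(2πk) = 0.6035/(2π·0.0136) = 7.063 m·K/W
  R'_expanded polystyrene = ln(0.350/0.256)/(2πk) = 0.3128/(2π·0.0298) = 1.670 m·K/W
ΣR = 2.212×10^-4 + 7.063 + 1.670 = 8.733 m·K/W
Q' = ΔT/ΣR = (126 °C − 11.4 °C)/8.733 = 13.12 W/m
From the inner boundary to the aerogel blanket/expanded polystyrene interface, ΣR_partial = 7.063 m·K/W.
T_interface = T_in − Q'·ΣR_partial = 126 °C − (13.12)(7.063) = 33.3 °C

T = 33.3 °C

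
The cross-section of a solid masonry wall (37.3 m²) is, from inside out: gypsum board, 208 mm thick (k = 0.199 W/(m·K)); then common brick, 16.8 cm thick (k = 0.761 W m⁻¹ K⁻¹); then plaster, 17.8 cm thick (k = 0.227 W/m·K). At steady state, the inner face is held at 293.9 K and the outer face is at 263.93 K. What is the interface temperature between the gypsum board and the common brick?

T = 278.62 K

Series thermal resistances, inner to outer:
  R_gypsum board = L/(kA) = 0.208/(0.199·37.3) = 0.02802 K/W
  R_common brick = L/(kA) = 0.168/(0.761·37.3) = 0.005919 K/W
  R_plaster = L/(kA) = 0.178/(0.227·37.3) = 0.02102 K/W
ΣR = 0.02802 + 0.005919 + 0.02102 = 0.05496 K/W
Q = ΔT/ΣR = (293.9 K − 263.93 K)/0.05496 = 545.3 W
From the inner boundary to the gypsum board/common brick interface, ΣR_partial = 0.02802 K/W.
T_interface = T_in − Q·ΣR_partial = 293.9 K − (545.3)(0.02802) = 278.62 K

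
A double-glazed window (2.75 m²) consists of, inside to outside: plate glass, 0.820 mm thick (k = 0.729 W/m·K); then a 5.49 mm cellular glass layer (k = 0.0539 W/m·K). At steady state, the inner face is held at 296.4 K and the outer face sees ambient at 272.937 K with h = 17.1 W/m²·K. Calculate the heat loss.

Series thermal resistances, inner to outer:
  R_plate glass = L/(kA) = 8.20×10^-4/(0.729·2.75) = 4.090×10^-4 K/W
  R_cellular glass = L/(kA) = 0.00549/(0.0539·2.75) = 0.03704 K/W
  R_conv,out = 1/(hA) = 1/(17.1·2.75) = 0.02127 K/W
ΣR = 4.090×10^-4 + 0.03704 + 0.02127 = 0.05872 K/W
Q = ΔT/ΣR = (296.4 K − 272.937 K)/0.05872 = 400 W

Q = 400 W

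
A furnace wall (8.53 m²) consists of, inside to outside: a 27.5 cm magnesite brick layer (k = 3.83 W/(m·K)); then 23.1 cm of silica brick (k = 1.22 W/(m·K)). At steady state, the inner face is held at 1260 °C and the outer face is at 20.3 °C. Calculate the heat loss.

Q = 40.5 kW

Treat each layer as a resistance in series:
  R_magnesite brick = L/(kA) = 0.275/(3.83·8.53) = 0.008418 K/W
  R_silica brick = L/(kA) = 0.231/(1.22·8.53) = 0.02220 K/W
ΣR = 0.008418 + 0.02220 = 0.03062 K/W
Q = ΔT/ΣR = (1260 °C − 20.3 °C)/0.03062 = 40500 W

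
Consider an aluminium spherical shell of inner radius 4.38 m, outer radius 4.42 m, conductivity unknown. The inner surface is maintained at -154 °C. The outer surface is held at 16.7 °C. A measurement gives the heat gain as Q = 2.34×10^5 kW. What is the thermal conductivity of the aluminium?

k = 225 W/m·K

ΣR = ΔT/Q = |-154 − 16.7|/2.34×10^8 = 7.295×10^-7 K/W
(1/r₁−1/r₂)/(4πk) = 7.295×10^-7 ⇒ k = 0.002066/(4π·7.295×10^-7) = 225 W/m·K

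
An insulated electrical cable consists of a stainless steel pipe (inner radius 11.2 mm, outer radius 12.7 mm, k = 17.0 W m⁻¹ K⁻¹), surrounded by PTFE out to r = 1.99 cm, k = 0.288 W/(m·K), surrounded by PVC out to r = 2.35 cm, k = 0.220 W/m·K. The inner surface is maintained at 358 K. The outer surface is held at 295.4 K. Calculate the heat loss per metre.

Resistance network (inner→outer):
  R'_stainless steel = ln(0.0127/0.0112)/(2πk) = 0.1257/(2π·17.0) = 0.001177 m·K/W
  R'_PTFE = ln(0.0199/0.0127)/(2πk) = 0.4491/(2π·0.288) = 0.2482 m·K/W
  R'_PVC = ln(0.0235/0.0199)/(2πk) = 0.1663/(2π·0.220) = 0.1203 m·K/W
ΣR = 0.001177 + 0.2482 + 0.1203 = 0.3697 m·K/W
Q' = ΔT/ΣR = (358 K − 295.4 K)/0.3697 = 169 W/m

Q' = 169 W/m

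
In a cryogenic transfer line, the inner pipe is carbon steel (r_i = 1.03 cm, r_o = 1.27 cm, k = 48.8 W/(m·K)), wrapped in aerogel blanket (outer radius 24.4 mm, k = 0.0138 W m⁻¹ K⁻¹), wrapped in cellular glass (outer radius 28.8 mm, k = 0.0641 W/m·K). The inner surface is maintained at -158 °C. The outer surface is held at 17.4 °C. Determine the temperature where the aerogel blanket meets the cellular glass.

T = 8.3 °C

Series thermal resistances, inner to outer:
  R'_carbon steel = ln(0.0127/0.0103)/(2πk) = 0.2095/(2π·48.8) = 6.831×10^-4 m·K/W
  R'_aerogel blanket = ln(0.0244/0.0127)/(2πk) = 0.6530/(2π·0.0138) = 7.531 m·K/W
  R'_cellular glass = ln(0.0288/0.0244)/(2πk) = 0.1658/(2π·0.0641) = 0.4116 m·K/W
ΣR = 6.831×10^-4 + 7.531 + 0.4116 = 7.943 m·K/W
Q' = ΔT/ΣR = (-158 °C − 17.4 °C)/7.943 = -22.08 W/m
From the inner boundary to the aerogel blanket/cellular glass interface, ΣR_partial = 7.532 m·K/W.
T_interface = T_in − Q'·ΣR_partial = -158 °C − (-22.08)(7.532) = 8.3 °C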